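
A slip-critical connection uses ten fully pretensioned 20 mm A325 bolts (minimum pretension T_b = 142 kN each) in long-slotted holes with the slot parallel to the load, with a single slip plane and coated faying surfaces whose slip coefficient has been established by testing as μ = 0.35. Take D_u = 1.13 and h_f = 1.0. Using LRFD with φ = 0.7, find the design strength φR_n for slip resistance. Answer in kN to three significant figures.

R_n = μ · D_u · h_f · T_b · n_s · n_b = 0.35 × 1.13 × 1.0 × 142 × 1 × 10 = 561.6 kN.
Design strength φR_n = 0.7 × 561.6 = 393 kN.

393 kN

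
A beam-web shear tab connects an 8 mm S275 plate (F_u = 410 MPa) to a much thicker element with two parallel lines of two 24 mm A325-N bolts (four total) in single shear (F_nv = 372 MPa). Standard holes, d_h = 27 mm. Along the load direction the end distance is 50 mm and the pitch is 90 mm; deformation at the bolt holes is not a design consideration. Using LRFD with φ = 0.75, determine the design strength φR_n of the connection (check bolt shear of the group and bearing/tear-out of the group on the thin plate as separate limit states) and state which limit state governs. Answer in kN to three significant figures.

Bolt shear: A_b = π·24²/4 = 452.4 mm²; R_n = 372 × 452.4 × 4 × 1 / 1000 = 673.2 kN → 0.75 × 673.2 = 505 kN.
Bearing (1.5 l_c t F_u ≤ 3.0 d t F_u): upper limit = 3.0·24·8·410 / 1000 = 236.2 kN.
  Edge l_c = 50 − 27/2 = 36.5 → r_n = 179.6 kN; interior l_c = 90 − 27 = 63 → r_n = 236.2 kN.
  R_n,bearing = 2·179.6 + 2·236.2 = 831.5 kN → 0.75 × 831.5 = 624 kN.
Bolt shear governs: 505 kN.

505 kN (bolt shear governs)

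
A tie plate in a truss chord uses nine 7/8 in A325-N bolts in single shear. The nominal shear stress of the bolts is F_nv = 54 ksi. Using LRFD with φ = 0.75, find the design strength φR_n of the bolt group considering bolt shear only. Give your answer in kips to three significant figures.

219 kips

A_b = π × 0.875² / 4 = 0.6013 in².
R_n = F_nv · A_b · n · n_s = 54 × 0.6013 × 9 × 1 = 292.2 kips.
Design strength φR_n = 0.75 × 292.2 = 219 kips.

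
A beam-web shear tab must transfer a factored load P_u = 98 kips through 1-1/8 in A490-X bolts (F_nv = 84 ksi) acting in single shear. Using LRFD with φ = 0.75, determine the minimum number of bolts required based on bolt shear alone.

A_b = π·1.125²/4 = 0.994 in².
Per-bolt design strength φR_n = 0.75 × 84 × 0.994 × 1 = 62.62 kips.
n ≥ 98 / 62.62 = 1.565 → use 2 bolts.

2 bolts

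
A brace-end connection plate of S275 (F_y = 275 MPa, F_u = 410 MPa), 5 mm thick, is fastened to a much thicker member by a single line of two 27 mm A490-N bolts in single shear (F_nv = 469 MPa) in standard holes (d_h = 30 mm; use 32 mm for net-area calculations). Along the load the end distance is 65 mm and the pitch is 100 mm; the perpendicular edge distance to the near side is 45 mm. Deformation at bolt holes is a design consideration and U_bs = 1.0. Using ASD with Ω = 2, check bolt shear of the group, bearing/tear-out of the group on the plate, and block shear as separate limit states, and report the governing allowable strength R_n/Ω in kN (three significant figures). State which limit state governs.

97.8 kN (block shear governs)

Bolt shear: A_b = π·27²/4 = 572.6 mm²; R_n = 469 × 572.6 × 2 × 1 / 1000 = 537.1 kN → 537.1 / 2 = 269 kN.
Bearing: edge l_c = 50, r_n = 123 kN; interior l_c = 70, r_n = 132.8 kN; R_n = 123 + 1·132.8 = 255.8 kN → 128 kN.
Block shear: A_gv = 825, A_nv = 585, A_nt = 145 mm²; R_n = min(0.6F_uA_nv, 0.6F_yA_gv) + U_bs·F_u·A_nt = 195.6 kN → 97.8 kN.
Block shear governs: 97.8 kN.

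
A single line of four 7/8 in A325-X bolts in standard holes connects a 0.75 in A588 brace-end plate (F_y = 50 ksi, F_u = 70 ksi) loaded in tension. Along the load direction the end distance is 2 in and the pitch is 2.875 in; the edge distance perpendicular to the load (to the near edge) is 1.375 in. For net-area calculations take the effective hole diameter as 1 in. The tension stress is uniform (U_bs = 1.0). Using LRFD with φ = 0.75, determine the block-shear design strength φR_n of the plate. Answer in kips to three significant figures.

Shear plane L_v = 2 + 3·2.875 = 10.62 in; A_gv = 10.62 × 0.75 = 7.969 in².
A_nv = (10.62 − 3.5·1) × 0.75 = 5.344 in².
A_nt = (1.375 − 0.5·1) × 0.75 = 0.6562 in².
0.6 F_u A_nv = 224.4 kips; 0.6 F_y A_gv = 239.1 kips → shear rupture governs the shear term.
R_n = 224.4 + 1.0 × 70 × 0.6562 = 270.4 kips.
Design strength φR_n = 0.75 × 270.4 = 203 kips.

203 kips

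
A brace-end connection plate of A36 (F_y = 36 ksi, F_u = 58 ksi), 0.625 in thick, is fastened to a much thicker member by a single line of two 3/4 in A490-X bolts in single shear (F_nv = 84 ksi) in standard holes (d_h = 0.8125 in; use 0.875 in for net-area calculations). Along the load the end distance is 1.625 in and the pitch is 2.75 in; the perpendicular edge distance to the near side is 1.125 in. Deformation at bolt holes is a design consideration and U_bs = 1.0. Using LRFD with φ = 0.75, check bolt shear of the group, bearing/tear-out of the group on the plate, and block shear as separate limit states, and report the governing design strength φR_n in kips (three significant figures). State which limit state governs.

55.7 kips (bolt shear governs)

Bolt shear: A_b = π·0.75²/4 = 0.4418 in²; R_n = 84 × 0.4418 × 2 × 1 = 74.22 kips → 0.75 × 74.22 = 55.7 kips.
Bearing: edge l_c = 1.219, r_n = 53.02 kips; interior l_c = 1.938, r_n = 65.25 kips; R_n = 53.02 + 1·65.25 = 118.3 kips → 88.7 kips.
Block shear: A_gv = 2.734, A_nv = 1.914, A_nt = 0.4297 in²; R_n = min(0.6F_uA_nv, 0.6F_yA_gv) + U_bs·F_u·A_nt = 83.98 kips → 63 kips.
Bolt shear governs: 55.7 kips.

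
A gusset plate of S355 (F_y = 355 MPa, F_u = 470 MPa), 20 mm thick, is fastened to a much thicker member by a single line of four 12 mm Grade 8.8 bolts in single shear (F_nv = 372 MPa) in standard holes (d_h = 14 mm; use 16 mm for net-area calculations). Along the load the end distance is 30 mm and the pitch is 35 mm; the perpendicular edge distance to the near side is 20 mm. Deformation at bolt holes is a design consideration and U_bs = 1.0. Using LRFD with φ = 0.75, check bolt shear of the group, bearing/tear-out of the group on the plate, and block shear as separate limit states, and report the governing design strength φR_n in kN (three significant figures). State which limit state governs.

126 kN (bolt shear governs)

Bolt shear: A_b = π·12²/4 = 113.1 mm²; R_n = 372 × 113.1 × 4 × 1 / 1000 = 168.3 kN → 0.75 × 168.3 = 126 kN.
Bearing: edge l_c = 23, r_n = 259.4 kN; interior l_c = 21, r_n = 236.9 kN; R_n = 259.4 + 3·236.9 = 970.1 kN → 728 kN.
Block shear: A_gv = 2700, A_nv = 1580, A_nt = 240 mm²; R_n = min(0.6F_uA_nv, 0.6F_yA_gv) + U_bs·F_u·A_nt = 558.4 kN → 419 kN.
Bolt shear governs: 126 kN.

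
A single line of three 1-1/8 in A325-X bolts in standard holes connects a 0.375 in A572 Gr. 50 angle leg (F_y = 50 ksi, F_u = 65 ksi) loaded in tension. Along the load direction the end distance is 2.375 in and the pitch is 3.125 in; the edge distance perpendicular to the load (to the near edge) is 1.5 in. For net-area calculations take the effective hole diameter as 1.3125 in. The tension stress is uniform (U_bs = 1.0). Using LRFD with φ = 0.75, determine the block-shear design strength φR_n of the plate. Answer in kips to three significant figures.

74 kips

Shear plane L_v = 2.375 + 2·3.125 = 8.625 in; A_gv = 8.625 × 0.375 = 3.234 in².
A_nv = (8.625 − 2.5·1.3125) × 0.375 = 2.004 in².
A_nt = (1.5 − 0.5·1.3125) × 0.375 = 0.3164 in².
0.6 F_u A_nv = 78.15 kips; 0.6 F_y A_gv = 97.03 kips → shear rupture governs the shear term.
R_n = 78.15 + 1.0 × 65 × 0.3164 = 98.72 kips.
Design strength φR_n = 0.75 × 98.72 = 74 kips.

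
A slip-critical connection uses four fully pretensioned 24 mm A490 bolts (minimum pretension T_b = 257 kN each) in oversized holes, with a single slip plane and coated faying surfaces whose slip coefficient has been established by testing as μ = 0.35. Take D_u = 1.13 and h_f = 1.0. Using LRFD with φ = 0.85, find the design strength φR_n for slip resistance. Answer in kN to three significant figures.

R_n = μ · D_u · h_f · T_b · n_s · n_b = 0.35 × 1.13 × 1.0 × 257 × 1 × 4 = 406.6 kN.
Design strength φR_n = 0.85 × 406.6 = 346 kN.

346 kN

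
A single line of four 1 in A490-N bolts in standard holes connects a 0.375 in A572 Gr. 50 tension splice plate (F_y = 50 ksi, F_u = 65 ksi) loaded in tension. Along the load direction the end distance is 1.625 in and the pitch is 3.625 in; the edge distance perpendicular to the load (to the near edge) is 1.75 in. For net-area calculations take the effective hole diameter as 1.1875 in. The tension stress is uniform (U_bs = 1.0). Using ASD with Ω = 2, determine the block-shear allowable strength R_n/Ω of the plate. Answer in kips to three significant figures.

75.1 kips

Shear plane L_v = 1.625 + 3·3.625 = 12.5 in; A_gv = 12.5 × 0.375 = 4.688 in².
A_nv = (12.5 − 3.5·1.1875) × 0.375 = 3.129 in².
A_nt = (1.75 − 0.5·1.1875) × 0.375 = 0.4336 in².
0.6 F_u A_nv = 122 kips; 0.6 F_y A_gv = 140.6 kips → shear rupture governs the shear term.
R_n = 122 + 1.0 × 65 × 0.4336 = 150.2 kips.
Allowable strength R_n/Ω = 150.2 / 2 = 75.1 kips.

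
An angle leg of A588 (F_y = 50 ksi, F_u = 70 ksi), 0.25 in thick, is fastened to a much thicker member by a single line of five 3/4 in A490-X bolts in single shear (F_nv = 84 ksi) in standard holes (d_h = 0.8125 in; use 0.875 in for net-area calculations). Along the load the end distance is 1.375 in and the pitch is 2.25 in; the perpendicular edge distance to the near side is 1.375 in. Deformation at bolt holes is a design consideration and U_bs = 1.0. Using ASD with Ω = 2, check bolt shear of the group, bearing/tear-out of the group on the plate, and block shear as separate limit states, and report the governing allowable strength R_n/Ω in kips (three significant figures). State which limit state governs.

Bolt shear: A_b = π·0.75²/4 = 0.4418 in²; R_n = 84 × 0.4418 × 5 × 1 = 185.6 kips → 185.6 / 2 = 92.8 kips.
Bearing: edge l_c = 0.9688, r_n = 20.34 kips; interior l_c = 1.438, r_n = 30.19 kips; R_n = 20.34 + 4·30.19 = 141.1 kips → 70.5 kips.
Block shear: A_gv = 2.594, A_nv = 1.609, A_nt = 0.2344 in²; R_n = min(0.6F_uA_nv, 0.6F_yA_gv) + U_bs·F_u·A_nt = 84 kips → 42 kips.
Block shear governs: 42 kips.

42 kips (block shear governs)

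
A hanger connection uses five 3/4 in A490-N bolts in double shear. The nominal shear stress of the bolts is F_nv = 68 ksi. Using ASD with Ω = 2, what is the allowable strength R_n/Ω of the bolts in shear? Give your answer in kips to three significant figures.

150 kips

A_b = π × 0.75² / 4 = 0.4418 in².
R_n = F_nv · A_b · n · n_s = 68 × 0.4418 × 5 × 2 = 300.4 kips.
Allowable strength R_n/Ω = 300.4 / 2 = 150 kips.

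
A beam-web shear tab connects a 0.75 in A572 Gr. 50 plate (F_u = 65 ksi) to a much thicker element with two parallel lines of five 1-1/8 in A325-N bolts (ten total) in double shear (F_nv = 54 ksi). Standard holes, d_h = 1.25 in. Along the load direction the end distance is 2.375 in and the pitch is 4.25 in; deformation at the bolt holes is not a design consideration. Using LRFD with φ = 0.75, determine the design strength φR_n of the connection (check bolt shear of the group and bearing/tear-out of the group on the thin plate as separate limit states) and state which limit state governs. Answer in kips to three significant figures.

805 kips (bolt shear governs)

Bolt shear: A_b = π·1.125²/4 = 0.994 in²; R_n = 54 × 0.994 × 10 × 2 = 1074 kips → 0.75 × 1074 = 805 kips.
Bearing (1.5 l_c t F_u ≤ 3.0 d t F_u): upper limit = 3.0·1.125·0.75·65 = 164.5 kips.
  Edge l_c = 2.375 − 1.25/2 = 1.75 → r_n = 128 kips; interior l_c = 4.25 − 1.25 = 3 → r_n = 164.5 kips.
  R_n,bearing = 2·128 + 8·164.5 = 1572 kips → 0.75 × 1572 = 1180 kips.
Bolt shear governs: 805 kips.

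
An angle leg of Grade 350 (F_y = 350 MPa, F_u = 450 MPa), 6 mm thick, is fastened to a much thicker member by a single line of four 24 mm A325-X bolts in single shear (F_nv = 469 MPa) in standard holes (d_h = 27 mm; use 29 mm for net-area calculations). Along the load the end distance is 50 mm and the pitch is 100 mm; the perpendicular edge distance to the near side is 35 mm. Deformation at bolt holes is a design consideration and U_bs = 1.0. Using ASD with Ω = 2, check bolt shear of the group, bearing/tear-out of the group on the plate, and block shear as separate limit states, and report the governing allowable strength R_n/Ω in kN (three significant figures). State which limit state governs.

229 kN (block shear governs)

Bolt shear: A_b = π·24²/4 = 452.4 mm²; R_n = 469 × 452.4 × 4 × 1 / 1000 = 848.7 kN → 848.7 / 2 = 424 kN.
Bearing: edge l_c = 36.5, r_n = 118.3 kN; interior l_c = 73, r_n = 155.5 kN; R_n = 118.3 + 3·155.5 = 584.8 kN → 292 kN.
Block shear: A_gv = 2100, A_nv = 1491, A_nt = 123 mm²; R_n = min(0.6F_uA_nv, 0.6F_yA_gv) + U_bs·F_u·A_nt = 457.9 kN → 229 kN.
Block shear governs: 229 kN.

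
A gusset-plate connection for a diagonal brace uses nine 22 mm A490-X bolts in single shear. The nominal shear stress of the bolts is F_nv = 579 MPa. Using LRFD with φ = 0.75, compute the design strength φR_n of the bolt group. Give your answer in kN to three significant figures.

A_b = π × 22² / 4 = 380.1 mm².
R_n = F_nv · A_b · n · n_s = 579 × 380.1 × 9 × 1 / 1000 = 1981 kN.
Design strength φR_n = 0.75 × 1981 = 1490 kN.

1490 kN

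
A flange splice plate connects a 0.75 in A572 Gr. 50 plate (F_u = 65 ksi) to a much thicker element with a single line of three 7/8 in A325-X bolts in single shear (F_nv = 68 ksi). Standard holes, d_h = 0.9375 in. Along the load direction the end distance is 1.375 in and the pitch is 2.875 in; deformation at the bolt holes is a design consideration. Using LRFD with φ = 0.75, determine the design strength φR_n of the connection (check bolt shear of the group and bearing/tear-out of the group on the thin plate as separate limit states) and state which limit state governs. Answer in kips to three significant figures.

92 kips (bolt shear governs)

Bolt shear: A_b = π·0.875²/4 = 0.6013 in²; R_n = 68 × 0.6013 × 3 × 1 = 122.7 kips → 0.75 × 122.7 = 92 kips.
Bearing (1.2 l_c t F_u ≤ 2.4 d t F_u): upper limit = 2.4·0.875·0.75·65 = 102.4 kips.
  Edge l_c = 1.375 − 0.9375/2 = 0.9062 → r_n = 53.02 kips; interior l_c = 2.875 − 0.9375 = 1.938 → r_n = 102.4 kips.
  R_n,bearing = 1·53.02 + 2·102.4 = 257.8 kips → 0.75 × 257.8 = 193 kips.
Bolt shear governs: 92 kips.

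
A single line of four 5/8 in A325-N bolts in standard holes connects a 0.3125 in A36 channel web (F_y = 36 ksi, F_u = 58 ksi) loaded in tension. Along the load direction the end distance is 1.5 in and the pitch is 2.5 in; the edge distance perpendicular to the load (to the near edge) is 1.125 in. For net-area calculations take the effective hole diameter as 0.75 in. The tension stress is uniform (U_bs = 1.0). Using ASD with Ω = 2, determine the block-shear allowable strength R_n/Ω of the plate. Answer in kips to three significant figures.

Shear plane L_v = 1.5 + 3·2.5 = 9 in; A_gv = 9 × 0.3125 = 2.812 in².
A_nv = (9 − 3.5·0.75) × 0.3125 = 1.992 in².
A_nt = (1.125 − 0.5·0.75) × 0.3125 = 0.2344 in².
0.6 F_u A_nv = 69.33 kips; 0.6 F_y A_gv = 60.75 kips → shear yielding governs the shear term.
R_n = 60.75 + 1.0 × 58 × 0.2344 = 74.34 kips.
Allowable strength R_n/Ω = 74.34 / 2 = 37.2 kips.

37.2 kips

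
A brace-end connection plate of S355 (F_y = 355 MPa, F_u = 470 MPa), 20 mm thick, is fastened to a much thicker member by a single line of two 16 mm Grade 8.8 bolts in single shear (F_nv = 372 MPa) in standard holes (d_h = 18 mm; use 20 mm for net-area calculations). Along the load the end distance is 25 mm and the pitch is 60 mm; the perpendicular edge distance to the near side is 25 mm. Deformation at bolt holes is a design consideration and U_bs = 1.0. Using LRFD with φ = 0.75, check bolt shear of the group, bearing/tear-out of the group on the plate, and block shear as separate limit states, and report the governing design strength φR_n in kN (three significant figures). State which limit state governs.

112 kN (bolt shear governs)

Bolt shear: A_b = π·16²/4 = 201.1 mm²; R_n = 372 × 201.1 × 2 × 1 / 1000 = 149.6 kN → 0.75 × 149.6 = 112 kN.
Bearing: edge l_c = 16, r_n = 180.5 kN; interior l_c = 42, r_n = 361 kN; R_n = 180.5 + 1·361 = 541.4 kN → 406 kN.
Block shear: A_gv = 1700, A_nv = 1100, A_nt = 300 mm²; R_n = min(0.6F_uA_nv, 0.6F_yA_gv) + U_bs·F_u·A_nt = 451.2 kN → 338 kN.
Bolt shear governs: 112 kN.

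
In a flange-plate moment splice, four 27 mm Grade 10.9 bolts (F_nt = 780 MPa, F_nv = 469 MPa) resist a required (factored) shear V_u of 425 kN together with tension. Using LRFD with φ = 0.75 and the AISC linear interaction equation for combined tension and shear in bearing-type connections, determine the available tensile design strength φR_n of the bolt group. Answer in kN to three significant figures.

1030 kN

A_b = π·27²/4 = 572.6 mm²; f_rv = 425 × 1000 / (4 × 572.6) = 185.6 MPa.
F'_nt = 1.3 F_nt − (F_nt / φF_nv) f_rv = 1.3·780 − (780/(0.75·469))·185.6 = 602.5 MPa, capped at F_nt → F'_nt = 602.5 MPa.
R_n = F'_nt · A_b · n = 602.5 × 572.6 × 4 / 1000 = 1380 kN.
Design strength φR_n = 0.75 × 1380 = 1030 kN.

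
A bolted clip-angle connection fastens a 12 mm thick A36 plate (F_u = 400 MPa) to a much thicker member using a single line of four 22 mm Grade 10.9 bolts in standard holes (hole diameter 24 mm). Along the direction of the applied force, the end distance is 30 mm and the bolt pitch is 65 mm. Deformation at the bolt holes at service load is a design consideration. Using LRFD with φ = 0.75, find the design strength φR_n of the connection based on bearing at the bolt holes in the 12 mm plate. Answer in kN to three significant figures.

609 kN

Per bolt r_n = 1.2 l_c t F_u ≤ 2.4 d t F_u; upper limit = 2.4 × 22 × 12 × 400 / 1000 = 253.4 kN.
Edge bolt: l_c = 30 − 24/2 = 18 mm → 1.2 × 18 × 12 × 400 / 1000 = 103.7 → r_n = 103.7 kN.
Interior bolts: l_c = 65 − 24 = 41 mm → 1.2 × 41 × 12 × 400 / 1000 = 236.2 → r_n = 236.2 kN.
R_n = 1 × 103.7 + 3 × 236.2 = 812.2 kN.
Design strength φR_n = 0.75 × 812.2 = 609 kN.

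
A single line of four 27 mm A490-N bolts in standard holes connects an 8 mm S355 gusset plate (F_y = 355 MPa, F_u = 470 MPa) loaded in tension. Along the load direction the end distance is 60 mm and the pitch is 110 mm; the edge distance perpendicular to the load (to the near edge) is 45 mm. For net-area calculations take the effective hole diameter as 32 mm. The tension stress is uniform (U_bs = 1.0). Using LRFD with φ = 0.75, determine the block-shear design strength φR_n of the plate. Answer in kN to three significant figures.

552 kN

Shear plane L_v = 60 + 3·110 = 390 mm; A_gv = 390 × 8 = 3120 mm².
A_nv = (390 − 3.5·32) × 8 = 2224 mm².
A_nt = (45 − 0.5·32) × 8 = 232 mm².
0.6 F_u A_nv = 627.2 kN; 0.6 F_y A_gv = 664.6 kN → shear rupture governs the shear term.
R_n = 627.2 + 1.0 × 470 × 232 / 1000 = 736.2 kN.
Design strength φR_n = 0.75 × 736.2 = 552 kN.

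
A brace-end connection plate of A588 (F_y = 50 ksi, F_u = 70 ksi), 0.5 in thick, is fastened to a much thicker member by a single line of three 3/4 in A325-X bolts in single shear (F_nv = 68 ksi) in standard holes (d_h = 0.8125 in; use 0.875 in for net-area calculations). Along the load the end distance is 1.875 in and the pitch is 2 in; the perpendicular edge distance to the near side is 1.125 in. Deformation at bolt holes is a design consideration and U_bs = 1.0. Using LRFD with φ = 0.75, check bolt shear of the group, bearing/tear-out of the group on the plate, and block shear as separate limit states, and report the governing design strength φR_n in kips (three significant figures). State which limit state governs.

67.6 kips (bolt shear governs)

Bolt shear: A_b = π·0.75²/4 = 0.4418 in²; R_n = 68 × 0.4418 × 3 × 1 = 90.12 kips → 0.75 × 90.12 = 67.6 kips.
Bearing: edge l_c = 1.469, r_n = 61.69 kips; interior l_c = 1.188, r_n = 49.88 kips; R_n = 61.69 + 2·49.88 = 161.4 kips → 121 kips.
Block shear: A_gv = 2.938, A_nv = 1.844, A_nt = 0.3438 in²; R_n = min(0.6F_uA_nv, 0.6F_yA_gv) + U_bs·F_u·A_nt = 101.5 kips → 76.1 kips.
Bolt shear governs: 67.6 kips.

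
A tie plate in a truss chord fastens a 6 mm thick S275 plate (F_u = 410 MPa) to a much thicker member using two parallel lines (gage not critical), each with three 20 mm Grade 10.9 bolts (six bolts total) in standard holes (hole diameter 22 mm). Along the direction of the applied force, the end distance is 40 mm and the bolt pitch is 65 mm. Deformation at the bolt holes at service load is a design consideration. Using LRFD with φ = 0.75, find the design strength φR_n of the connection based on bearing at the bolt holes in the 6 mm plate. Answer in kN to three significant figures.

483 kN

Per bolt r_n = 1.2 l_c t F_u ≤ 2.4 d t F_u; upper limit = 2.4 × 20 × 6 × 410 / 1000 = 118.1 kN.
Edge bolt: l_c = 40 − 22/2 = 29 mm → 1.2 × 29 × 6 × 410 / 1000 = 85.61 → r_n = 85.61 kN.
Interior bolts: l_c = 65 − 22 = 43 mm → 1.2 × 43 × 6 × 410 / 1000 = 126.9 → r_n = 118.1 kN.
R_n = 2 × 85.61 + 4 × 118.1 = 643.5 kN.
Design strength φR_n = 0.75 × 643.5 = 483 kN.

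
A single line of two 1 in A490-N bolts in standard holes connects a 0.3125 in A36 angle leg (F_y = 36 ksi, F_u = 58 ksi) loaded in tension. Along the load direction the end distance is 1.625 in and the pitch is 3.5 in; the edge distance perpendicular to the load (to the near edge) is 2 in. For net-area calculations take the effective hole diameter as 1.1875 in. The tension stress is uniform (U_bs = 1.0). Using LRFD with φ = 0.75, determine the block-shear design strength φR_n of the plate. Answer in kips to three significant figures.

Shear plane L_v = 1.625 + 1·3.5 = 5.125 in; A_gv = 5.125 × 0.3125 = 1.602 in².
A_nv = (5.125 − 1.5·1.1875) × 0.3125 = 1.045 in².
A_nt = (2 − 0.5·1.1875) × 0.3125 = 0.4395 in².
0.6 F_u A_nv = 36.36 kips; 0.6 F_y A_gv = 34.59 kips → shear yielding governs the shear term.
R_n = 34.59 + 1.0 × 58 × 0.4395 = 60.08 kips.
Design strength φR_n = 0.75 × 60.08 = 45.1 kips.

45.1 kips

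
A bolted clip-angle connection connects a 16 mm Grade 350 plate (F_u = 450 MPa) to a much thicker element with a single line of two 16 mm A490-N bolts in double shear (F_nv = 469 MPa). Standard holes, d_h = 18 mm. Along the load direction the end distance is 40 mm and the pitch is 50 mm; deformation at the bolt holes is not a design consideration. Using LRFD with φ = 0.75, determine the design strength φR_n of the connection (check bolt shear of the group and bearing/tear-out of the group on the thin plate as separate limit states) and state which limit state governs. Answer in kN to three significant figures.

Bolt shear: A_b = π·16²/4 = 201.1 mm²; R_n = 469 × 201.1 × 2 × 2 / 1000 = 377.2 kN → 0.75 × 377.2 = 283 kN.
Bearing (1.5 l_c t F_u ≤ 3.0 d t F_u): upper limit = 3.0·16·16·450 / 1000 = 345.6 kN.
  Edge l_c = 40 − 18/2 = 31 → r_n = 334.8 kN; interior l_c = 50 − 18 = 32 → r_n = 345.6 kN.
  R_n,bearing = 1·334.8 + 1·345.6 = 680.4 kN → 0.75 × 680.4 = 510 kN.
Bolt shear governs: 283 kN.

283 kN (bolt shear governs)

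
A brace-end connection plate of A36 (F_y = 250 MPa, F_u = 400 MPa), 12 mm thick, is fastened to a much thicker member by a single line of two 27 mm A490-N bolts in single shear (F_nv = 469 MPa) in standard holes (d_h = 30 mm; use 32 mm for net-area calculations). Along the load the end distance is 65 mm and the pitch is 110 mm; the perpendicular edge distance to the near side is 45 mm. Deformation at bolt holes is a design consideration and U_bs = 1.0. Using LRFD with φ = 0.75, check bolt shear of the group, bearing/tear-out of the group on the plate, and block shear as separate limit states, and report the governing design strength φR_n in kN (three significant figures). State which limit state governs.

341 kN (block shear governs)

Bolt shear: A_b = π·27²/4 = 572.6 mm²; R_n = 469 × 572.6 × 2 × 1 / 1000 = 537.1 kN → 0.75 × 537.1 = 403 kN.
Bearing: edge l_c = 50, r_n = 288 kN; interior l_c = 80, r_n = 311 kN; R_n = 288 + 1·311 = 599 kN → 449 kN.
Block shear: A_gv = 2100, A_nv = 1524, A_nt = 348 mm²; R_n = min(0.6F_uA_nv, 0.6F_yA_gv) + U_bs·F_u·A_nt = 454.2 kN → 341 kN.
Block shear governs: 341 kN.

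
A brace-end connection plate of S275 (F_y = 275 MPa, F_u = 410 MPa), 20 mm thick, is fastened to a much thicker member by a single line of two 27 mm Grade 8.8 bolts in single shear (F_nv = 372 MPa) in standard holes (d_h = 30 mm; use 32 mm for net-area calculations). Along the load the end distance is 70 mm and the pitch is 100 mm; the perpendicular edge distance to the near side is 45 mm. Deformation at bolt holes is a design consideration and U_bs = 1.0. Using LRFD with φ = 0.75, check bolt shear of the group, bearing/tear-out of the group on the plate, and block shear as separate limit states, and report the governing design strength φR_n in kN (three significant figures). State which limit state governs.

319 kN (bolt shear governs)

Bolt shear: A_b = π·27²/4 = 572.6 mm²; R_n = 372 × 572.6 × 2 × 1 / 1000 = 426 kN → 0.75 × 426 = 319 kN.
Bearing: edge l_c = 55, r_n = 531.4 kN; interior l_c = 70, r_n = 531.4 kN; R_n = 531.4 + 1·531.4 = 1063 kN → 797 kN.
Block shear: A_gv = 3400, A_nv = 2440, A_nt = 580 mm²; R_n = min(0.6F_uA_nv, 0.6F_yA_gv) + U_bs·F_u·A_nt = 798.8 kN → 599 kN.
Bolt shear governs: 319 kN.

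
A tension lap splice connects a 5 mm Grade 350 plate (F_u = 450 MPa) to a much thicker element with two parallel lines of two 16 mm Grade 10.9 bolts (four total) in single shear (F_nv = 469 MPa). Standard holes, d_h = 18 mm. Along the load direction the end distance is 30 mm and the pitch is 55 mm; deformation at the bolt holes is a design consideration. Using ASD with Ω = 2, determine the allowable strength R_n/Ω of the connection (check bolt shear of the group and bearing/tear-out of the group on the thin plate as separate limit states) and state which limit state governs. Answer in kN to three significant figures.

143 kN (bearing governs)

Bolt shear: A_b = π·16²/4 = 201.1 mm²; R_n = 469 × 201.1 × 4 × 1 / 1000 = 377.2 kN → 377.2 / 2 = 189 kN.
Bearing (1.2 l_c t F_u ≤ 2.4 d t F_u): upper limit = 2.4·16·5·450 / 1000 = 86.4 kN.
  Edge l_c = 30 − 18/2 = 21 → r_n = 56.7 kN; interior l_c = 55 − 18 = 37 → r_n = 86.4 kN.
  R_n,bearing = 2·56.7 + 2·86.4 = 286.2 kN → 286.2 / 2 = 143 kN.
Bearing governs: 143 kN.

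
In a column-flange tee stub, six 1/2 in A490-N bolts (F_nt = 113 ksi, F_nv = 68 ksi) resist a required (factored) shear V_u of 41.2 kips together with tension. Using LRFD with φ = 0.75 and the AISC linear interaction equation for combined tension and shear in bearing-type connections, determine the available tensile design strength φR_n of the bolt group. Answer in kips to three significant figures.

61.3 kips

A_b = π·0.5²/4 = 0.1963 in²; f_rv = 41.2 / (6 × 0.1963) = 34.97 ksi.
F'_nt = 1.3 F_nt − (F_nt / φF_nv) f_rv = 1.3·113 − (113/(0.75·68))·34.97 = 69.41 ksi, capped at F_nt → F'_nt = 69.41 ksi.
R_n = F'_nt · A_b · n = 69.41 × 0.1963 × 6 = 81.78 kips.
Design strength φR_n = 0.75 × 81.78 = 61.3 kips.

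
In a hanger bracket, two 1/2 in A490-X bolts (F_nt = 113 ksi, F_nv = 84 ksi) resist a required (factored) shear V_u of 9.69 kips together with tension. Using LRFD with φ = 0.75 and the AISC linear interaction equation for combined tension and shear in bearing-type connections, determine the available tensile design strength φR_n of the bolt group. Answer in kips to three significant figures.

A_b = π·0.5²/4 = 0.1963 in²; f_rv = 9.69 / (2 × 0.1963) = 24.68 ksi.
F'_nt = 1.3 F_nt − (F_nt / φF_nv) f_rv = 1.3·113 − (113/(0.75·84))·24.68 = 102.6 ksi, capped at F_nt → F'_nt = 102.6 ksi.
R_n = F'_nt · A_b · n = 102.6 × 0.1963 × 2 = 40.31 kips.
Design strength φR_n = 0.75 × 40.31 = 30.2 kips.

30.2 kips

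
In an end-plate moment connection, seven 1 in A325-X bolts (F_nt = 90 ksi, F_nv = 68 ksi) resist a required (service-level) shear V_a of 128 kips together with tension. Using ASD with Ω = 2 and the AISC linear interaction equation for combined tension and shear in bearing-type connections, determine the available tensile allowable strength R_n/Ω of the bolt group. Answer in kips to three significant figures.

A_b = π·1²/4 = 0.7854 in²; f_rv = 128 / (7 × 0.7854) = 23.28 ksi.
F'_nt = 1.3 F_nt − (Ω F_nt / F_nv) f_rv = 1.3·90 − (2·90/68)·23.28 = 55.37 ksi, capped at F_nt → F'_nt = 55.37 ksi.
R_n = F'_nt · A_b · n = 55.37 × 0.7854 × 7 = 304.4 kips.
Allowable strength R_n/Ω = 304.4 / 2 = 152 kips.

152 kips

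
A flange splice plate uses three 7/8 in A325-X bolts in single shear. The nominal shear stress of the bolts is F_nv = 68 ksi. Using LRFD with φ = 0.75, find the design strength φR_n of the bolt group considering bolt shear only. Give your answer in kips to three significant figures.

A_b = π × 0.875² / 4 = 0.6013 in².
R_n = F_nv · A_b · n · n_s = 68 × 0.6013 × 3 × 1 = 122.7 kips.
Design strength φR_n = 0.75 × 122.7 = 92 kips.

92 kips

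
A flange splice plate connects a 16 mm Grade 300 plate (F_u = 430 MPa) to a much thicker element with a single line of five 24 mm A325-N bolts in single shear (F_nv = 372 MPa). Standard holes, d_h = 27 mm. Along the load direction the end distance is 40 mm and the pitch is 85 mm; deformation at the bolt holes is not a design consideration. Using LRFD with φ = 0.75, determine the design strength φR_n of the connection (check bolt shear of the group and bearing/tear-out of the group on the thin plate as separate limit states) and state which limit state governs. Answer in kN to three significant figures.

631 kN (bolt shear governs)

Bolt shear: A_b = π·24²/4 = 452.4 mm²; R_n = 372 × 452.4 × 5 × 1 / 1000 = 841.4 kN → 0.75 × 841.4 = 631 kN.
Bearing (1.5 l_c t F_u ≤ 3.0 d t F_u): upper limit = 3.0·24·16·430 / 1000 = 495.4 kN.
  Edge l_c = 40 − 27/2 = 26.5 → r_n = 273.5 kN; interior l_c = 85 − 27 = 58 → r_n = 495.4 kN.
  R_n,bearing = 1·273.5 + 4·495.4 = 2255 kN → 0.75 × 2255 = 1690 kN.
Bolt shear governs: 631 kN.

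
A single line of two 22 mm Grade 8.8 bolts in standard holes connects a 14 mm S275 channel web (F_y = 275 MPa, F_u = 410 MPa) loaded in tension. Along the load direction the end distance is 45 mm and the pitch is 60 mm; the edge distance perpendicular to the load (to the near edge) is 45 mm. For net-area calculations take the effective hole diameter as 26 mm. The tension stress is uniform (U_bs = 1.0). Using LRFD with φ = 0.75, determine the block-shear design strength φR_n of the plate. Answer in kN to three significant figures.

308 kN

Shear plane L_v = 45 + 1·60 = 105 mm; A_gv = 105 × 14 = 1470 mm².
A_nv = (105 − 1.5·26) × 14 = 924 mm².
A_nt = (45 − 0.5·26) × 14 = 448 mm².
0.6 F_u A_nv = 227.3 kN; 0.6 F_y A_gv = 242.6 kN → shear rupture governs the shear term.
R_n = 227.3 + 1.0 × 410 × 448 / 1000 = 411 kN.
Design strength φR_n = 0.75 × 411 = 308 kN.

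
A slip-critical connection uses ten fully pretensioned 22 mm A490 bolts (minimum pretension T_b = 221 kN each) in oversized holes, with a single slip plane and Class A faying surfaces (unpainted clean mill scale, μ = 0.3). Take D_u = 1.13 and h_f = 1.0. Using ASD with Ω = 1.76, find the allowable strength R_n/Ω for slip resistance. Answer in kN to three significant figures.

R_n = μ · D_u · h_f · T_b · n_s · n_b = 0.3 × 1.13 × 1.0 × 221 × 1 × 10 = 749.2 kN.
Allowable strength R_n/Ω = 749.2 / 1.76 = 426 kN.

426 kN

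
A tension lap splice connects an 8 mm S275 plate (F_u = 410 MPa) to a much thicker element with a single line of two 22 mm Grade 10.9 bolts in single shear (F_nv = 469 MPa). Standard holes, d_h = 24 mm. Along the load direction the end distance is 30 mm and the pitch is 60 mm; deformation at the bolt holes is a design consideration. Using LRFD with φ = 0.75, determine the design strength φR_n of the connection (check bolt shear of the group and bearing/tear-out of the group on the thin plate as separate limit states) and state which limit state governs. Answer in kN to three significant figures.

159 kN (bearing governs)

Bolt shear: A_b = π·22²/4 = 380.1 mm²; R_n = 469 × 380.1 × 2 × 1 / 1000 = 356.6 kN → 0.75 × 356.6 = 267 kN.
Bearing (1.2 l_c t F_u ≤ 2.4 d t F_u): upper limit = 2.4·22·8·410 / 1000 = 173.2 kN.
  Edge l_c = 30 − 24/2 = 18 → r_n = 70.85 kN; interior l_c = 60 − 24 = 36 → r_n = 141.7 kN.
  R_n,bearing = 1·70.85 + 1·141.7 = 212.5 kN → 0.75 × 212.5 = 159 kN.
Bearing governs: 159 kN.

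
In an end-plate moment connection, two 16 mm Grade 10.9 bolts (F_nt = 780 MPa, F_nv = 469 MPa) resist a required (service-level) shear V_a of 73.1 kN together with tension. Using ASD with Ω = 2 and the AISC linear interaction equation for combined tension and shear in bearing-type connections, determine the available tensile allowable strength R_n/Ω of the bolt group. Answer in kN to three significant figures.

82.3 kN

A_b = π·16²/4 = 201.1 mm²; f_rv = 73.1 × 1000 / (2 × 201.1) = 181.8 MPa.
F'_nt = 1.3 F_nt − (Ω F_nt / F_nv) f_rv = 1.3·780 − (2·780/469)·181.8 = 409.3 MPa, capped at F_nt → F'_nt = 409.3 MPa.
R_n = F'_nt · A_b · n = 409.3 × 201.1 × 2 / 1000 = 164.6 kN.
Allowable strength R_n/Ω = 164.6 / 2 = 82.3 kN.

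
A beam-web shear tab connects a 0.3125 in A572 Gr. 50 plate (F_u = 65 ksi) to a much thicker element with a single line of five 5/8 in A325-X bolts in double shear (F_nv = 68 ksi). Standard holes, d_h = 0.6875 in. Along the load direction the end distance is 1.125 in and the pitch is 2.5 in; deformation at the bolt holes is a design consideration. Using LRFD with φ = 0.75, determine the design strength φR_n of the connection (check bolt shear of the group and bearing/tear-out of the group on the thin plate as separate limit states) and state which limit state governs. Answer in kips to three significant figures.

Bolt shear: A_b = π·0.625²/4 = 0.3068 in²; R_n = 68 × 0.3068 × 5 × 2 = 208.6 kips → 0.75 × 208.6 = 156 kips.
Bearing (1.2 l_c t F_u ≤ 2.4 d t F_u): upper limit = 2.4·0.625·0.3125·65 = 30.47 kips.
  Edge l_c = 1.125 − 0.6875/2 = 0.7812 → r_n = 19.04 kips; interior l_c = 2.5 − 0.6875 = 1.812 → r_n = 30.47 kips.
  R_n,bearing = 1·19.04 + 4·30.47 = 140.9 kips → 0.75 × 140.9 = 106 kips.
Bearing governs: 106 kips.

106 kips (bearing governs)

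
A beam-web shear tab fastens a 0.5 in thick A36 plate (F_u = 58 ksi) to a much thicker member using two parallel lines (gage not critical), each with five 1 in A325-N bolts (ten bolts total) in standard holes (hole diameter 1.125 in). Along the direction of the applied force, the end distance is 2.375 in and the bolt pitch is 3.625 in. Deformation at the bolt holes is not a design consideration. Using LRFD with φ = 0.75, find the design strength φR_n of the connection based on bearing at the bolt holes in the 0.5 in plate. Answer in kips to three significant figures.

640 kips

Per bolt r_n = 1.5 l_c t F_u ≤ 3.0 d t F_u; upper limit = 3.0 × 1 × 0.5 × 58 = 87 kips.
Edge bolt: l_c = 2.375 − 1.125/2 = 1.812 in → 1.5 × 1.812 × 0.5 × 58 = 78.84 → r_n = 78.84 kips.
Interior bolts: l_c = 3.625 − 1.125 = 2.5 in → 1.5 × 2.5 × 0.5 × 58 = 108.8 → r_n = 87 kips.
R_n = 2 × 78.84 + 8 × 87 = 853.7 kips.
Design strength φR_n = 0.75 × 853.7 = 640 kips.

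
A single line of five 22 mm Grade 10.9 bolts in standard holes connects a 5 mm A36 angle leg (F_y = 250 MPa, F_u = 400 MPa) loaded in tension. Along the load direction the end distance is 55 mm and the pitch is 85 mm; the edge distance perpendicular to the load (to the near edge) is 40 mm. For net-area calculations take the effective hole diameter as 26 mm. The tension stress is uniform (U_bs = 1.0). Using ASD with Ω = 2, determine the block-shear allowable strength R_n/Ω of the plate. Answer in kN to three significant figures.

Shear plane L_v = 55 + 4·85 = 395 mm; A_gv = 395 × 5 = 1975 mm².
A_nv = (395 − 4.5·26) × 5 = 1390 mm².
A_nt = (40 − 0.5·26) × 5 = 135 mm².
0.6 F_u A_nv = 333.6 kN; 0.6 F_y A_gv = 296.2 kN → shear yielding governs the shear term.
R_n = 296.2 + 1.0 × 400 × 135 / 1000 = 350.2 kN.
Allowable strength R_n/Ω = 350.2 / 2 = 175 kN.

175 kN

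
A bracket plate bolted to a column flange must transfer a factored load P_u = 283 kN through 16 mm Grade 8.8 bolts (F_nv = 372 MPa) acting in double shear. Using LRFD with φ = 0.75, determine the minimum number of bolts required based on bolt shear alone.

3 bolts

A_b = π·16²/4 = 201.1 mm².
Per-bolt design strength φR_n = 0.75 × 372 × 201.1 × 2 / 1000 = 112.2 kN.
n ≥ 283 / 112.2 = 2.522 → use 3 bolts.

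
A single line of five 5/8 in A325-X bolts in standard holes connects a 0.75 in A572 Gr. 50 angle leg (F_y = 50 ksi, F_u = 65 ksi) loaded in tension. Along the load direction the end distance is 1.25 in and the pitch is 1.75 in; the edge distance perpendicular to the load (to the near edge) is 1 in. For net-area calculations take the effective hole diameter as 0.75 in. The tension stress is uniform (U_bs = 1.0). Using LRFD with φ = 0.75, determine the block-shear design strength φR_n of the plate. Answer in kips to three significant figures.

Shear plane L_v = 1.25 + 4·1.75 = 8.25 in; A_gv = 8.25 × 0.75 = 6.188 in².
A_nv = (8.25 − 4.5·0.75) × 0.75 = 3.656 in².
A_nt = (1 − 0.5·0.75) × 0.75 = 0.4688 in².
0.6 F_u A_nv = 142.6 kips; 0.6 F_y A_gv = 185.6 kips → shear rupture governs the shear term.
R_n = 142.6 + 1.0 × 65 × 0.4688 = 173.1 kips.
Design strength φR_n = 0.75 × 173.1 = 130 kips.

130 kips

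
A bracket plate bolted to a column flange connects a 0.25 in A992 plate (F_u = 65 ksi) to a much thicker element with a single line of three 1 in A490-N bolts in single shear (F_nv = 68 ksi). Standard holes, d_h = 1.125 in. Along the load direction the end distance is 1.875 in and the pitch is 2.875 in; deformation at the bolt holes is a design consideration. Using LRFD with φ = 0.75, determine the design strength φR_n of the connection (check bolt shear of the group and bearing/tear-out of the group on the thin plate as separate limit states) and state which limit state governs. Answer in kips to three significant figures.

70.4 kips (bearing governs)

Bolt shear: A_b = π·1²/4 = 0.7854 in²; R_n = 68 × 0.7854 × 3 × 1 = 160.2 kips → 0.75 × 160.2 = 120 kips.
Bearing (1.2 l_c t F_u ≤ 2.4 d t F_u): upper limit = 2.4·1·0.25·65 = 39 kips.
  Edge l_c = 1.875 − 1.125/2 = 1.312 → r_n = 25.59 kips; interior l_c = 2.875 − 1.125 = 1.75 → r_n = 34.12 kips.
  R_n,bearing = 1·25.59 + 2·34.12 = 93.84 kips → 0.75 × 93.84 = 70.4 kips.
Bearing governs: 70.4 kips.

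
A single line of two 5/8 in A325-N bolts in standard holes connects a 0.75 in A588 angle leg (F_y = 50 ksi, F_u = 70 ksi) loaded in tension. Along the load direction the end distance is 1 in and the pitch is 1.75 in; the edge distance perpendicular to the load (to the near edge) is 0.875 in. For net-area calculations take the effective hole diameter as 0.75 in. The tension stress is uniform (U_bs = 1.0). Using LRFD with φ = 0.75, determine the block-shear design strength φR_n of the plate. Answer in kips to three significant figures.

Shear plane L_v = 1 + 1·1.75 = 2.75 in; A_gv = 2.75 × 0.75 = 2.062 in².
A_nv = (2.75 − 1.5·0.75) × 0.75 = 1.219 in².
A_nt = (0.875 − 0.5·0.75) × 0.75 = 0.375 in².
0.6 F_u A_nv = 51.19 kips; 0.6 F_y A_gv = 61.88 kips → shear rupture governs the shear term.
R_n = 51.19 + 1.0 × 70 × 0.375 = 77.44 kips.
Design strength φR_n = 0.75 × 77.44 = 58.1 kips.

58.1 kips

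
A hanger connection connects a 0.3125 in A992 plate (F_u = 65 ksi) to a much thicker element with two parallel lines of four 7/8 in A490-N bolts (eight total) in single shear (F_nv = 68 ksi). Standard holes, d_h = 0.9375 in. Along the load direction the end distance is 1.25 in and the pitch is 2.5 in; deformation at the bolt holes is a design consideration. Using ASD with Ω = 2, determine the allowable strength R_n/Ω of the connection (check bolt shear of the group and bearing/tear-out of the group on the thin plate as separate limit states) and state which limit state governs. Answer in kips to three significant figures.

Bolt shear: A_b = π·0.875²/4 = 0.6013 in²; R_n = 68 × 0.6013 × 8 × 1 = 327.1 kips → 327.1 / 2 = 164 kips.
Bearing (1.2 l_c t F_u ≤ 2.4 d t F_u): upper limit = 2.4·0.875·0.3125·65 = 42.66 kips.
  Edge l_c = 1.25 − 0.9375/2 = 0.7812 → r_n = 19.04 kips; interior l_c = 2.5 − 0.9375 = 1.562 → r_n = 38.09 kips.
  R_n,bearing = 2·19.04 + 6·38.09 = 266.6 kips → 266.6 / 2 = 133 kips.
Bearing governs: 133 kips.

133 kips (bearing governs)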